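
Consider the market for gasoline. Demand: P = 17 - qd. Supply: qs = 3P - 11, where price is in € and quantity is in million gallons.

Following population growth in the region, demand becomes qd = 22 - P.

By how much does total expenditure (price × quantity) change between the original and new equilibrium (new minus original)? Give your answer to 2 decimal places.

+43.44

Solve the original market: 17 - P = 3P - 11, hence P = 7 and q = 10.
With the change applied: demand qd = 22 - P, supply qs = 3P - 11.
Clearing the new market: 22 - P = 3P - 11, so P = 8.25 and q = 13.75.
Expenditure moves from 7×10 = 70 to 8.25×13.75 = 113.4375; change = +43.44.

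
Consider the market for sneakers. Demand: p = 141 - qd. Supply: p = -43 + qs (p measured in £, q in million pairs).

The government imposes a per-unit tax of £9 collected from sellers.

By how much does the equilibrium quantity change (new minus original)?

-4.5

Before the shock: 141 - p = p + 43 ⇒ 98 = 2p ⇒ p = 49, q = 92.
Since sellers keep the price net of the tax, the effective supply curve becomes qs = p + 34.
New equilibrium: 141 - p = p + 34 ⇒ 107 = 2p ⇒ p = 53.5, q = 87.5.
Δq = 87.5 − 92 = -4.5.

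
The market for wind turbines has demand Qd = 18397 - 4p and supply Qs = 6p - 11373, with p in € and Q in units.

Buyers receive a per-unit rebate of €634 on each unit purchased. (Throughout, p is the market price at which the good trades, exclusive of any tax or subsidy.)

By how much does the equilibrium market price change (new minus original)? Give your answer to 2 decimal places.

Initially, 18397 - 4p = 6p - 11373, so 29770 = 10p and p = 2977, Q = 6489.
Since buyers' out-of-pocket price is the market price minus the rebate, the effective demand curve becomes Qd = 20933 - 4p.
Setting them equal: 20933 - 4p = 6p - 11373 → 32306 = 10p, so p = 3230.6 and Q = 8010.6.
Δp = 3230.6 − 2977 = +253.60.

+253.60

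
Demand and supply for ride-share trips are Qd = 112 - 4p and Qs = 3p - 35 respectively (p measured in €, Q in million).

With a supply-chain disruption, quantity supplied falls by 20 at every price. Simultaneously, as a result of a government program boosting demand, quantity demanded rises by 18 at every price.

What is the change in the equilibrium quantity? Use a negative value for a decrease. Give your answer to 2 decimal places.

-3.71

Before the shock: 112 - 4p = 3p - 35 ⇒ 147 = 7p ⇒ p = 21, Q = 28.
The shock moves the curves to Qd = 130 - 4p and Qs = 3p - 55.
Setting them equal: 130 - 4p = 3p - 55 → 185 = 7p, so p = 185/7 ≈ 26.4286 and Q = 170/7 ≈ 24.2857.
ΔQ = 24.2857 − 28 = -3.71.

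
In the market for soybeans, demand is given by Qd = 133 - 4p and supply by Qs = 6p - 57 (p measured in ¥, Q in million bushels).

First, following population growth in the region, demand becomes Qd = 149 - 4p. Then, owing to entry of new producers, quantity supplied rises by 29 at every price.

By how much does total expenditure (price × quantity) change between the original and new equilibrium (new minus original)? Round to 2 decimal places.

Before the shock: 133 - 4p = 6p - 57 ⇒ 190 = 10p ⇒ p = 19, Q = 57.
With the change applied: demand Qd = 149 - 4p, supply Qs = 6p - 28.
Clearing the new market: 149 - 4p = 6p - 28, so p = 17.7 and Q = 78.2.
Expenditure moves from 19×57 = 1083 to 17.7×78.2 = 1384.14; change = +301.14.

+301.14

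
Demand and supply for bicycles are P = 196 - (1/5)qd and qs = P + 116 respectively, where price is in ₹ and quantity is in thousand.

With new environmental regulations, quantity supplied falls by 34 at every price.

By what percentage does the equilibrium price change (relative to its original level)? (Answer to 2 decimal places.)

+3.94

Original equilibrium: 980 - 5P = P + 116 gives 864 = 6P, so P = 144 and q = 260.
The new curves are qd = 980 - 5P (demand) and qs = P + 82 (supply).
Setting them equal: 980 - 5P = P + 82 → 898 = 6P, so P = 449/3 ≈ 149.6667 and q = 695/3 ≈ 231.6667.
%ΔP = (149.6667 − 144) / 144 × 100 = +3.94%.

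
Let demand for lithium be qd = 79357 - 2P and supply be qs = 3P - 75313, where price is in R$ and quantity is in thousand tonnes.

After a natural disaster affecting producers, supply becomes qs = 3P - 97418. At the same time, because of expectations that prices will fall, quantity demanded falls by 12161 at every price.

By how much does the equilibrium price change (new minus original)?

+1988.8

Solve the original market: 79357 - 2P = 3P - 75313, hence P = 30934 and q = 17489.
The shock moves the curves to qd = 67196 - 2P and qs = 3P - 97418.
New equilibrium: 67196 - 2P = 3P - 97418 ⇒ 164614 = 5P ⇒ P = 32922.8, q = 1350.4.
ΔP = 32922.8 − 30934 = +1988.8.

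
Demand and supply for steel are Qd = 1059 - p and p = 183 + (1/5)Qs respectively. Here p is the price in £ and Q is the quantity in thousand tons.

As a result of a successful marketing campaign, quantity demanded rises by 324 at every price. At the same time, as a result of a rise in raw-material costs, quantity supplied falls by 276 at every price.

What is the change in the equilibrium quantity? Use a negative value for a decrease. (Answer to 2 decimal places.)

Original equilibrium: 1059 - p = 5p - 915 gives 1974 = 6p, so p = 329 and Q = 730.
The new curves are Qd = 1383 - p (demand) and Qs = 5p - 1191 (supply).
Clearing the new market: 1383 - p = 5p - 1191, so p = 429 and Q = 954.
ΔQ = 954 − 730 = +224.00.

+224.00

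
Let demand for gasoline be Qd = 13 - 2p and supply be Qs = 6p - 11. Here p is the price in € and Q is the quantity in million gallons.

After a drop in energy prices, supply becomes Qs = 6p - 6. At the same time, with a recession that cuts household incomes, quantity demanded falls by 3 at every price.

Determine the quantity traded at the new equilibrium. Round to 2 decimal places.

Original equilibrium: 13 - 2p = 6p - 11 gives 24 = 8p, so p = 3 and Q = 7.
After the shift, demand is Qd = 10 - 2p and supply is Qs = 6p - 6.
Setting them equal: 10 - 2p = 6p - 6 → 16 = 8p, so p = 2 and Q = 6.

6.00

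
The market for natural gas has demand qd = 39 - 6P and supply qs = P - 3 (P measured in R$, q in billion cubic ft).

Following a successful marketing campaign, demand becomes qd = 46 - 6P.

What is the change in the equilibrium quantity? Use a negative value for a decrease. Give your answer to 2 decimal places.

Before the shock: 39 - 6P = P - 3 ⇒ 42 = 7P ⇒ P = 6, q = 3.
The new curves are qd = 46 - 6P (demand) and qs = P - 3 (supply).
Clearing the new market: 46 - 6P = P - 3, so P = 7 and q = 4.
Δq = 4 − 3 = +1.00.

+1.00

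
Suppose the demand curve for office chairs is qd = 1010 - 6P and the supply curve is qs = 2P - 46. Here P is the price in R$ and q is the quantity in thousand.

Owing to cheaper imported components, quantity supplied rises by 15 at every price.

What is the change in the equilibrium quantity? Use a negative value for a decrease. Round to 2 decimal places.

+11.25

Solve the original market: 1010 - 6P = 2P - 46, hence P = 132 and q = 218.
With the change applied: demand qd = 1010 - 6P, supply qs = 2P - 31.
Equate the new curves: 1010 - 6P = 2P - 31, giving 1041 = 8P, P = 130.125, q = 229.25.
Δq = 229.25 − 218 = +11.25.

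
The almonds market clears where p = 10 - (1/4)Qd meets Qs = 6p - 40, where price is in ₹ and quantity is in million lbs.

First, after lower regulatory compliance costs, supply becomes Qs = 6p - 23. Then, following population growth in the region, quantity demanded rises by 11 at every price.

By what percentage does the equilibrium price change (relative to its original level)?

Original equilibrium: 40 - 4p = 6p - 40 gives 80 = 10p, so p = 8 and Q = 8.
With the change applied: demand Qd = 51 - 4p, supply Qs = 6p - 23.
Equate the new curves: 51 - 4p = 6p - 23, giving 74 = 10p, p = 7.4, Q = 21.4.
%Δp = (7.4 − 8) / 8 × 100 = -7.5%.

-7.5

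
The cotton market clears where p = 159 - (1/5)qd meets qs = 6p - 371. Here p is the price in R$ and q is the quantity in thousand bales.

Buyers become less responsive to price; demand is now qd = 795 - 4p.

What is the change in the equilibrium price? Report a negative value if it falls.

+10.6

Initially, 795 - 5p = 6p - 371, so 1166 = 11p and p = 106, q = 265.
After the shift, demand is qd = 795 - 4p and supply is qs = 6p - 371.
Clearing the new market: 795 - 4p = 6p - 371, so p = 116.6 and q = 328.6.
Δp = 116.6 − 106 = +10.6.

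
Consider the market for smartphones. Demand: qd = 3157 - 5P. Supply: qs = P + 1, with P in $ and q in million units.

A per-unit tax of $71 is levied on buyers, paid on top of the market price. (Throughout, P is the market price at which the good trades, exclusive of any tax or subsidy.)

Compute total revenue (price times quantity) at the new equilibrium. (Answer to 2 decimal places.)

Original equilibrium: 3157 - 5P = P + 1 gives 3156 = 6P, so P = 526 and q = 527.
Since buyers pay the price plus the tax, the effective demand curve becomes qd = 2802 - 5P.
Setting them equal: 2802 - 5P = P + 1 → 2801 = 6P, so P = 2801/6 ≈ 466.8333 and q = 2807/6 ≈ 467.8333.
New expenditure = 466.8333 × 467.8333 = 218400.19.

218400.19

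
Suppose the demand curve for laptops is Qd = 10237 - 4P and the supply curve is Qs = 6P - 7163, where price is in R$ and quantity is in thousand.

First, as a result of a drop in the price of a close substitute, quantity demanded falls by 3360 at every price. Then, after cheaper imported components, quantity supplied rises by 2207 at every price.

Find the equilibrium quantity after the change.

Before the shock: 10237 - 4P = 6P - 7163 ⇒ 17400 = 10P ⇒ P = 1740, Q = 3277.
The shock moves the curves to Qd = 6877 - 4P and Qs = 6P - 4956.
Setting them equal: 6877 - 4P = 6P - 4956 → 11833 = 10P, so P = 1183.3 and Q = 2143.8.

2143.8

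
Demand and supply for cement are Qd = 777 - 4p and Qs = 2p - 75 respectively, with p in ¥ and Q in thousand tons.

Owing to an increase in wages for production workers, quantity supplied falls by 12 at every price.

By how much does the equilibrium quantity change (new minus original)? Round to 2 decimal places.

Initially, 777 - 4p = 2p - 75, so 852 = 6p and p = 142, Q = 209.
After the shift, demand is Qd = 777 - 4p and supply is Qs = 2p - 87.
New equilibrium: 777 - 4p = 2p - 87 ⇒ 864 = 6p ⇒ p = 144, Q = 201.
ΔQ = 201 − 209 = -8.00.

-8.00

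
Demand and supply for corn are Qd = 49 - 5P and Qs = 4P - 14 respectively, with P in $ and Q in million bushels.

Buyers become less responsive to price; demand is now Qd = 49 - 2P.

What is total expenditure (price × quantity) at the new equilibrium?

Original equilibrium: 49 - 5P = 4P - 14 gives 63 = 9P, so P = 7 and Q = 14.
With the change applied: demand Qd = 49 - 2P, supply Qs = 4P - 14.
Setting them equal: 49 - 2P = 4P - 14 → 63 = 6P, so P = 10.5 and Q = 28.
New expenditure = 10.5 × 28 = 294.

294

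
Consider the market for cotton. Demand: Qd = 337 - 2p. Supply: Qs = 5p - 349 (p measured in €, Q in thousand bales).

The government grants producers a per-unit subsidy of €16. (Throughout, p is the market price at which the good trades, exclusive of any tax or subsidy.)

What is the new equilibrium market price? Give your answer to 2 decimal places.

86.57

Original equilibrium: 337 - 2p = 5p - 349 gives 686 = 7p, so p = 98 and Q = 141.
Since sellers receive the price plus the subsidy, the effective supply curve becomes Qs = 5p - 269.
Clearing the new market: 337 - 2p = 5p - 269, so p = 606/7 ≈ 86.5714 and Q = 1147/7 ≈ 163.8571.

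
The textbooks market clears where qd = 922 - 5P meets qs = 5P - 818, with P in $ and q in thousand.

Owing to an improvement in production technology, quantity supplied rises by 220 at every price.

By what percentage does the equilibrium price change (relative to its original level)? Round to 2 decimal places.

-12.64

Original equilibrium: 922 - 5P = 5P - 818 gives 1740 = 10P, so P = 174 and q = 52.
The shock moves the curves to qd = 922 - 5P and qs = 5P - 598.
Setting them equal: 922 - 5P = 5P - 598 → 1520 = 10P, so P = 152 and q = 162.
%ΔP = (152 − 174) / 174 × 100 = -12.64%.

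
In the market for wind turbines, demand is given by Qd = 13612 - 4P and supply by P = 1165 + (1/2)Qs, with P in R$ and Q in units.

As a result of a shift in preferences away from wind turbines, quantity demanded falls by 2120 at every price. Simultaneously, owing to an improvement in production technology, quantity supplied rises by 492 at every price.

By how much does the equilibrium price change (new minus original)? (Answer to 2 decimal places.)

Original equilibrium: 13612 - 4P = 2P - 2330 gives 15942 = 6P, so P = 2657 and Q = 2984.
The new curves are Qd = 11492 - 4P (demand) and Qs = 2P - 1838 (supply).
Setting them equal: 11492 - 4P = 2P - 1838 → 13330 = 6P, so P = 6665/3 ≈ 2221.6667 and Q = 7816/3 ≈ 2605.3333.
ΔP = 2221.6667 − 2657 = -435.33.

-435.33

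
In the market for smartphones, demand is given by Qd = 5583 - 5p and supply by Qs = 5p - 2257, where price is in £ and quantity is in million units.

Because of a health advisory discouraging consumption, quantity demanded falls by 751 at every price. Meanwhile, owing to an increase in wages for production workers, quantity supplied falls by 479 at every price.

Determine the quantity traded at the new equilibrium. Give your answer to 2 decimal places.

Solve the original market: 5583 - 5p = 5p - 2257, hence p = 784 and Q = 1663.
With the change applied: demand Qd = 4832 - 5p, supply Qs = 5p - 2736.
New equilibrium: 4832 - 5p = 5p - 2736 ⇒ 7568 = 10p ⇒ p = 756.8, Q = 1048.

1048.00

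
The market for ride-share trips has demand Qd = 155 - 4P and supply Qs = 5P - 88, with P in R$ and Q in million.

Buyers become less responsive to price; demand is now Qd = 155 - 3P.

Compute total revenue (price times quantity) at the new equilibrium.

1940.203125

Solve the original market: 155 - 4P = 5P - 88, hence P = 27 and Q = 47.
The shock moves the curves to Qd = 155 - 3P and Qs = 5P - 88.
Setting them equal: 155 - 3P = 5P - 88 → 243 = 8P, so P = 30.375 and Q = 63.875.
New expenditure = 30.375 × 63.875 = 1940.203125.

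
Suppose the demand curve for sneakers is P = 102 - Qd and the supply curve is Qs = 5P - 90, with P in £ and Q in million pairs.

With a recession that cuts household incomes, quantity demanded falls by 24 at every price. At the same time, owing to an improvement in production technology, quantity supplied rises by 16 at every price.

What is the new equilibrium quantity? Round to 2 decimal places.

52.67

Original equilibrium: 102 - P = 5P - 90 gives 192 = 6P, so P = 32 and Q = 70.
With the change applied: demand Qd = 78 - P, supply Qs = 5P - 74.
New equilibrium: 78 - P = 5P - 74 ⇒ 152 = 6P ⇒ P = 76/3 ≈ 25.3333, Q = 158/3 ≈ 52.6667.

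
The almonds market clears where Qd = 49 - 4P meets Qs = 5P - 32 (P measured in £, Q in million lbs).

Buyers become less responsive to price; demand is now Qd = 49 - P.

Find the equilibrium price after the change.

Original equilibrium: 49 - 4P = 5P - 32 gives 81 = 9P, so P = 9 and Q = 13.
After the shift, demand is Qd = 49 - P and supply is Qs = 5P - 32.
Setting them equal: 49 - P = 5P - 32 → 81 = 6P, so P = 13.5 and Q = 35.5.

13.5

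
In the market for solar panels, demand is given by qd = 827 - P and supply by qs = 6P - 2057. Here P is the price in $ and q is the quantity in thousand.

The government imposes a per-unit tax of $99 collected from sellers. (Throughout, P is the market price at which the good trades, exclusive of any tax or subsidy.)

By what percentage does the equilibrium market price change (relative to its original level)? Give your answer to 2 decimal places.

Initially, 827 - P = 6P - 2057, so 2884 = 7P and P = 412, q = 415.
Since sellers keep the price net of the tax, the effective supply curve becomes qs = 6P - 2651.
Clearing the new market: 827 - P = 6P - 2651, so P = 3478/7 ≈ 496.8571 and q = 2311/7 ≈ 330.1429.
%ΔP = (496.8571 − 412) / 412 × 100 = +20.60%.

+20.60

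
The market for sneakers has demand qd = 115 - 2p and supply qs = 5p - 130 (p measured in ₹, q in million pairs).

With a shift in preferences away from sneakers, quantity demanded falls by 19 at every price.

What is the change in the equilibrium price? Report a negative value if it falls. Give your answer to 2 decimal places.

Before the shock: 115 - 2p = 5p - 130 ⇒ 245 = 7p ⇒ p = 35, q = 45.
After the shift, demand is qd = 96 - 2p and supply is qs = 5p - 130.
Setting them equal: 96 - 2p = 5p - 130 → 226 = 7p, so p = 226/7 ≈ 32.2857 and q = 220/7 ≈ 31.4286.
Δp = 32.2857 − 35 = -2.71.

-2.71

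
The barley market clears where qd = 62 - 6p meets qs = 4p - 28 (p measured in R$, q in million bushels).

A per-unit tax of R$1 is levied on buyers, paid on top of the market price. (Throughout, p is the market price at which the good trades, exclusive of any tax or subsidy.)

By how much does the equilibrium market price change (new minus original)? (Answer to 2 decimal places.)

Solve the original market: 62 - 6p = 4p - 28, hence p = 9 and q = 8.
Since buyers pay the price plus the tax, the effective demand curve becomes qd = 56 - 6p.
Setting them equal: 56 - 6p = 4p - 28 → 84 = 10p, so p = 8.4 and q = 5.6.
Δp = 8.4 − 9 = -0.60.

-0.60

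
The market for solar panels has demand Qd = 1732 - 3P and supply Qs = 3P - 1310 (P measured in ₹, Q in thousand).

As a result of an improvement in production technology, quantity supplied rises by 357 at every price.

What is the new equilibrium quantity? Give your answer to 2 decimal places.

389.50

Solve the original market: 1732 - 3P = 3P - 1310, hence P = 507 and Q = 211.
The shock moves the curves to Qd = 1732 - 3P and Qs = 3P - 953.
Clearing the new market: 1732 - 3P = 3P - 953, so P = 447.5 and Q = 389.5.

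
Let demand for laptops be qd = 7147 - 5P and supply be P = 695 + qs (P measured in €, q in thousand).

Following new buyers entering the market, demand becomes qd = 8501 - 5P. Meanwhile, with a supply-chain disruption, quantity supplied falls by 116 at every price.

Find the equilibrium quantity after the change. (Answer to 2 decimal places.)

Original equilibrium: 7147 - 5P = P - 695 gives 7842 = 6P, so P = 1307 and q = 612.
After the shift, demand is qd = 8501 - 5P and supply is qs = P - 811.
Setting them equal: 8501 - 5P = P - 811 → 9312 = 6P, so P = 1552 and q = 741.

741.00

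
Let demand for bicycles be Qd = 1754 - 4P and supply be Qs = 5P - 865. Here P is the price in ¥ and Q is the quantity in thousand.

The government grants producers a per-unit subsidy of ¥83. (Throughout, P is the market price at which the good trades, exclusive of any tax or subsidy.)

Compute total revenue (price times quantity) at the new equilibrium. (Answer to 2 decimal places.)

Initially, 1754 - 4P = 5P - 865, so 2619 = 9P and P = 291, Q = 590.
Since sellers receive the price plus the subsidy, the effective supply curve becomes Qs = 5P - 450.
Equate the new curves: 1754 - 4P = 5P - 450, giving 2204 = 9P, P = 2204/9 ≈ 244.8889, Q = 6970/9 ≈ 774.4444.
New expenditure = 244.8889 × 774.4444 = 189652.84.

189652.84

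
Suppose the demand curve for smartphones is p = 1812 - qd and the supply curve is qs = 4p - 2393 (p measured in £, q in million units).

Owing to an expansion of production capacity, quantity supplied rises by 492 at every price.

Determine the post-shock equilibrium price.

Original equilibrium: 1812 - p = 4p - 2393 gives 4205 = 5p, so p = 841 and q = 971.
With the change applied: demand qd = 1812 - p, supply qs = 4p - 1901.
New equilibrium: 1812 - p = 4p - 1901 ⇒ 3713 = 5p ⇒ p = 742.6, q = 1069.4.

742.6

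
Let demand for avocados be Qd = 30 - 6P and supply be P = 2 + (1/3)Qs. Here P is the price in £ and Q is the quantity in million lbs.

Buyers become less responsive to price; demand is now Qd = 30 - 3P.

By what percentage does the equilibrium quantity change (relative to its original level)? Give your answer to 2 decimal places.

+100.00

Before the shock: 30 - 6P = 3P - 6 ⇒ 36 = 9P ⇒ P = 4, Q = 6.
With the change applied: demand Qd = 30 - 3P, supply Qs = 3P - 6.
Clearing the new market: 30 - 3P = 3P - 6, so P = 6 and Q = 12.
%ΔQ = (12 − 6) / 6 × 100 = +100.00%.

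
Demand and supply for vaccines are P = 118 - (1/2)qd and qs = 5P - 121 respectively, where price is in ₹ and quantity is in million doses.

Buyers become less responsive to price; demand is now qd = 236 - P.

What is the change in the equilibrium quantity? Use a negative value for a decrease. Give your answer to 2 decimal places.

Solve the original market: 236 - 2P = 5P - 121, hence P = 51 and q = 134.
The new curves are qd = 236 - P (demand) and qs = 5P - 121 (supply).
Equate the new curves: 236 - P = 5P - 121, giving 357 = 6P, P = 59.5, q = 176.5.
Δq = 176.5 − 134 = +42.50.

+42.50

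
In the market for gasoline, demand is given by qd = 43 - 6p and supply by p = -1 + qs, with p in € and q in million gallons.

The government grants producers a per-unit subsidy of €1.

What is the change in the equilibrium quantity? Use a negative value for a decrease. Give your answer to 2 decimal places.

Solve the original market: 43 - 6p = p + 1, hence p = 6 and q = 7.
Since sellers receive the price plus the subsidy, the effective supply curve becomes qs = p + 2.
Equate the new curves: 43 - 6p = p + 2, giving 41 = 7p, p = 41/7 ≈ 5.8571, q = 55/7 ≈ 7.8571.
Δq = 7.8571 − 7 = +0.86.

+0.86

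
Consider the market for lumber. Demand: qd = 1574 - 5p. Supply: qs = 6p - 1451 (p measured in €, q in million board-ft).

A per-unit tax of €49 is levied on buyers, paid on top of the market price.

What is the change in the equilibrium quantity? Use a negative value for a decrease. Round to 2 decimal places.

Original equilibrium: 1574 - 5p = 6p - 1451 gives 3025 = 11p, so p = 275 and q = 199.
Since buyers pay the price plus the tax, the effective demand curve becomes qd = 1329 - 5p.
Equate the new curves: 1329 - 5p = 6p - 1451, giving 2780 = 11p, p = 2780/11 ≈ 252.7273, q = 719/11 ≈ 65.3636.
Δq = 65.3636 − 199 = -133.64.

-133.64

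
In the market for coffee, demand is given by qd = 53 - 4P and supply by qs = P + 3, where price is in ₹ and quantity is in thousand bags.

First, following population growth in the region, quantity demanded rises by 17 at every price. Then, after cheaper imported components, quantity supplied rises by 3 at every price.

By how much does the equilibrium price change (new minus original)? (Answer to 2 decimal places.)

+2.80

Solve the original market: 53 - 4P = P + 3, hence P = 10 and q = 13.
With the change applied: demand qd = 70 - 4P, supply qs = P + 6.
Clearing the new market: 70 - 4P = P + 6, so P = 12.8 and q = 18.8.
ΔP = 12.8 − 10 = +2.80.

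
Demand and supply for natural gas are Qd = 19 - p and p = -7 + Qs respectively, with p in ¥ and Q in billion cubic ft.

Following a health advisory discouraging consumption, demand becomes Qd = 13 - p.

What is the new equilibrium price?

3

Initially, 19 - p = p + 7, so 12 = 2p and p = 6, Q = 13.
The shock moves the curves to Qd = 13 - p and Qs = p + 7.
Setting them equal: 13 - p = p + 7 → 6 = 2p, so p = 3 and Q = 10.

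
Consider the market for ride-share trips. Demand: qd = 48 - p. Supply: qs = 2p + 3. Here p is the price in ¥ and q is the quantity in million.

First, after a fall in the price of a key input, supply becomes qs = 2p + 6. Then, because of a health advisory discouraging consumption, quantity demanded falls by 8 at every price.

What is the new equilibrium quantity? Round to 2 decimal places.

28.67

Original equilibrium: 48 - p = 2p + 3 gives 45 = 3p, so p = 15 and q = 33.
With the change applied: demand qd = 40 - p, supply qs = 2p + 6.
Clearing the new market: 40 - p = 2p + 6, so p = 34/3 ≈ 11.3333 and q = 86/3 ≈ 28.6667.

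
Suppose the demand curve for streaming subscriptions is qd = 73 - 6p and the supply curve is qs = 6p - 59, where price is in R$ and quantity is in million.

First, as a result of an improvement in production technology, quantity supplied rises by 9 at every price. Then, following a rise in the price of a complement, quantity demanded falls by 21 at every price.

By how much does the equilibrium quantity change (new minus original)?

Solve the original market: 73 - 6p = 6p - 59, hence p = 11 and q = 7.
The shock moves the curves to qd = 52 - 6p and qs = 6p - 50.
Setting them equal: 52 - 6p = 6p - 50 → 102 = 12p, so p = 8.5 and q = 1.
Δq = 1 − 7 = -6.

-6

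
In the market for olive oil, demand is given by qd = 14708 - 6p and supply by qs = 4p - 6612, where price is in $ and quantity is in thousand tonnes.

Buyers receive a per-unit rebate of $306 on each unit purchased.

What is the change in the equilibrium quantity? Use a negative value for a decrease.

Before the shock: 14708 - 6p = 4p - 6612 ⇒ 21320 = 10p ⇒ p = 2132, q = 1916.
Since buyers' out-of-pocket price is the market price minus the rebate, the effective demand curve becomes qd = 16544 - 6p.
Setting them equal: 16544 - 6p = 4p - 6612 → 23156 = 10p, so p = 2315.6 and q = 2650.4.
Δq = 2650.4 − 1916 = +734.4.

+734.4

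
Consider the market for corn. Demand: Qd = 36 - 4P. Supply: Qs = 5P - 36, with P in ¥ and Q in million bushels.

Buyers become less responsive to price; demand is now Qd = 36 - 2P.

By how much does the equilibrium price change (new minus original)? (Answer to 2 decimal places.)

Initially, 36 - 4P = 5P - 36, so 72 = 9P and P = 8, Q = 4.
With the change applied: demand Qd = 36 - 2P, supply Qs = 5P - 36.
Setting them equal: 36 - 2P = 5P - 36 → 72 = 7P, so P = 72/7 ≈ 10.2857 and Q = 108/7 ≈ 15.4286.
ΔP = 10.2857 − 8 = +2.29.

+2.29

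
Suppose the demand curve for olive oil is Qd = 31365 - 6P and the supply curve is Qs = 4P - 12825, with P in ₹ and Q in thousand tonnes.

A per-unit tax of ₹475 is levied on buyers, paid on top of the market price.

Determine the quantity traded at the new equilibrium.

3711

Original equilibrium: 31365 - 6P = 4P - 12825 gives 44190 = 10P, so P = 4419 and Q = 4851.
Since buyers pay the price plus the tax, the effective demand curve becomes Qd = 28515 - 6P.
New equilibrium: 28515 - 6P = 4P - 12825 ⇒ 41340 = 10P ⇒ P = 4134, Q = 3711.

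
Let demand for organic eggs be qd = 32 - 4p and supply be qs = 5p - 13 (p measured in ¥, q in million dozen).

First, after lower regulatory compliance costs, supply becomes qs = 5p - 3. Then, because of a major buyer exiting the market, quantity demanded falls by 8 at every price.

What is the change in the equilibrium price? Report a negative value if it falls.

-2

Before the shock: 32 - 4p = 5p - 13 ⇒ 45 = 9p ⇒ p = 5, q = 12.
After the shift, demand is qd = 24 - 4p and supply is qs = 5p - 3.
New equilibrium: 24 - 4p = 5p - 3 ⇒ 27 = 9p ⇒ p = 3, q = 12.
Δp = 3 − 5 = -2.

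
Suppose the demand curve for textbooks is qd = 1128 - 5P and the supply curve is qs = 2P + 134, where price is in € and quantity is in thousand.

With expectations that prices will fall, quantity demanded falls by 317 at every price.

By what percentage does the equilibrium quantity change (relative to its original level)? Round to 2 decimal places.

Original equilibrium: 1128 - 5P = 2P + 134 gives 994 = 7P, so P = 142 and q = 418.
The new curves are qd = 811 - 5P (demand) and qs = 2P + 134 (supply).
Setting them equal: 811 - 5P = 2P + 134 → 677 = 7P, so P = 677/7 ≈ 96.7143 and q = 2292/7 ≈ 327.4286.
%Δq = (327.4286 − 418) / 418 × 100 = -21.67%.

-21.67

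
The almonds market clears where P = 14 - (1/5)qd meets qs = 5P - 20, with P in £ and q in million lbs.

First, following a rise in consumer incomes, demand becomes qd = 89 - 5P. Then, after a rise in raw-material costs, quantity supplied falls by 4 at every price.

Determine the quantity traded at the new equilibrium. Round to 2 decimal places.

32.50

Initially, 70 - 5P = 5P - 20, so 90 = 10P and P = 9, q = 25.
The shock moves the curves to qd = 89 - 5P and qs = 5P - 24.
Equate the new curves: 89 - 5P = 5P - 24, giving 113 = 10P, P = 11.3, q = 32.5.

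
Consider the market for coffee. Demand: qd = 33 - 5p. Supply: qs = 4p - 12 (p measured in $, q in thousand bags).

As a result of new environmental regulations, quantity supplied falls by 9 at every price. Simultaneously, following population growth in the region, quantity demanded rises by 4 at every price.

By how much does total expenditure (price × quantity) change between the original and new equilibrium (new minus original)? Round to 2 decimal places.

Before the shock: 33 - 5p = 4p - 12 ⇒ 45 = 9p ⇒ p = 5, q = 8.
After the shift, demand is qd = 37 - 5p and supply is qs = 4p - 21.
New equilibrium: 37 - 5p = 4p - 21 ⇒ 58 = 9p ⇒ p = 58/9 ≈ 6.4444, q = 43/9 ≈ 4.7778.
Expenditure moves from 5×8 = 40 to 6.4444×4.7778 = 30.7901; change = -9.21.

-9.21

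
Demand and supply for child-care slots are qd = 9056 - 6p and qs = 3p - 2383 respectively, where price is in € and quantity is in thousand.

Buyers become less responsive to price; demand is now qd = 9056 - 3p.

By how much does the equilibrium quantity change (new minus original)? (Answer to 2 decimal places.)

Solve the original market: 9056 - 6p = 3p - 2383, hence p = 1271 and q = 1430.
The shock moves the curves to qd = 9056 - 3p and qs = 3p - 2383.
New equilibrium: 9056 - 3p = 3p - 2383 ⇒ 11439 = 6p ⇒ p = 1906.5, q = 3336.5.
Δq = 3336.5 − 1430 = +1906.50.

+1906.50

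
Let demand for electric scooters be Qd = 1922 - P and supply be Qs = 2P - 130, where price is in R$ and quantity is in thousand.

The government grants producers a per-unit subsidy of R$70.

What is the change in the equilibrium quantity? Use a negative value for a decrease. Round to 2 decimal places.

+46.67

Before the shock: 1922 - P = 2P - 130 ⇒ 2052 = 3P ⇒ P = 684, Q = 1238.
Since sellers receive the price plus the subsidy, the effective supply curve becomes Qs = 2P + 10.
Setting them equal: 1922 - P = 2P + 10 → 1912 = 3P, so P = 1912/3 ≈ 637.3333 and Q = 3854/3 ≈ 1284.6667.
ΔQ = 1284.6667 − 1238 = +46.67.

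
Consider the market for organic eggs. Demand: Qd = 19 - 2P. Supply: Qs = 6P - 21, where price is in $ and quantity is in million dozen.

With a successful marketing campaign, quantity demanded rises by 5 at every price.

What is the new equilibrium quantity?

12.75

Solve the original market: 19 - 2P = 6P - 21, hence P = 5 and Q = 9.
After the shift, demand is Qd = 24 - 2P and supply is Qs = 6P - 21.
Setting them equal: 24 - 2P = 6P - 21 → 45 = 8P, so P = 5.625 and Q = 12.75.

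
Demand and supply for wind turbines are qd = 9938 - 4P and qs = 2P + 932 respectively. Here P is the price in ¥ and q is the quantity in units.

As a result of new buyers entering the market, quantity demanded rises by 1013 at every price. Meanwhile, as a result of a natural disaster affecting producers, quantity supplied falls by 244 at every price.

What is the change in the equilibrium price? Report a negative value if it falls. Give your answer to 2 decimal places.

Initially, 9938 - 4P = 2P + 932, so 9006 = 6P and P = 1501, q = 3934.
With the change applied: demand qd = 10951 - 4P, supply qs = 2P + 688.
Clearing the new market: 10951 - 4P = 2P + 688, so P = 1710.5 and q = 4109.
ΔP = 1710.5 − 1501 = +209.50.

+209.50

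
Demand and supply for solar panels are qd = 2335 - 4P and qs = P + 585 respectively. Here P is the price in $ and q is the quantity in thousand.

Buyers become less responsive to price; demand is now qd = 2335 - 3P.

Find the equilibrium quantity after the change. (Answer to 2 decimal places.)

1022.50

Solve the original market: 2335 - 4P = P + 585, hence P = 350 and q = 935.
The shock moves the curves to qd = 2335 - 3P and qs = P + 585.
Equate the new curves: 2335 - 3P = P + 585, giving 1750 = 4P, P = 437.5, q = 1022.5.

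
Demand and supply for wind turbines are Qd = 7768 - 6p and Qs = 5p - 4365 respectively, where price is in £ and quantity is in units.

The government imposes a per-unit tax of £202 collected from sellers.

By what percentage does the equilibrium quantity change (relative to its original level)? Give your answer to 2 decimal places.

-47.91

Initially, 7768 - 6p = 5p - 4365, so 12133 = 11p and p = 1103, Q = 1150.
Since sellers keep the price net of the tax, the effective supply curve becomes Qs = 5p - 5375.
Clearing the new market: 7768 - 6p = 5p - 5375, so p = 13143/11 ≈ 1194.8182 and Q = 6590/11 ≈ 599.0909.
%ΔQ = (599.0909 − 1150) / 1150 × 100 = -47.91%.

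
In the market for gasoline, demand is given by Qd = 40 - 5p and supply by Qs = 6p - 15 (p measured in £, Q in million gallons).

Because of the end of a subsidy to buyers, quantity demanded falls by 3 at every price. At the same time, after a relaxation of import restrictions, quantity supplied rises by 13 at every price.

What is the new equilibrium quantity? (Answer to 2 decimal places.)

Before the shock: 40 - 5p = 6p - 15 ⇒ 55 = 11p ⇒ p = 5, Q = 15.
With the change applied: demand Qd = 37 - 5p, supply Qs = 6p - 2.
New equilibrium: 37 - 5p = 6p - 2 ⇒ 39 = 11p ⇒ p = 39/11 ≈ 3.5455, Q = 212/11 ≈ 19.2727.

19.27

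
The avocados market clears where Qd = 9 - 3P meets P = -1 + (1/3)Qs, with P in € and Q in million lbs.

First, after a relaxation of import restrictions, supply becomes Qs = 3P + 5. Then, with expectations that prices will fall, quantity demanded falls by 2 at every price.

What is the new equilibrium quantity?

Before the shock: 9 - 3P = 3P + 3 ⇒ 6 = 6P ⇒ P = 1, Q = 6.
The new curves are Qd = 7 - 3P (demand) and Qs = 3P + 5 (supply).
Setting them equal: 7 - 3P = 3P + 5 → 2 = 6P, so P = 1/3 ≈ 0.3333 and Q = 6.

6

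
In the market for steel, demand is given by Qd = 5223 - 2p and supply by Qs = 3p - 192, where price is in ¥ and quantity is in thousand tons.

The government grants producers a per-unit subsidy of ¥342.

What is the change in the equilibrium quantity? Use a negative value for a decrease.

+410.4

Initially, 5223 - 2p = 3p - 192, so 5415 = 5p and p = 1083, Q = 3057.
Since sellers receive the price plus the subsidy, the effective supply curve becomes Qs = 3p + 834.
Equate the new curves: 5223 - 2p = 3p + 834, giving 4389 = 5p, p = 877.8, Q = 3467.4.
ΔQ = 3467.4 − 3057 = +410.4.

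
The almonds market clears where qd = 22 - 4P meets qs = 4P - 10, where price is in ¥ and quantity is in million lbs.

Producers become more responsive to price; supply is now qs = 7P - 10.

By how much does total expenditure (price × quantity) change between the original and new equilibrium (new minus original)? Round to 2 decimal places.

Original equilibrium: 22 - 4P = 4P - 10 gives 32 = 8P, so P = 4 and q = 6.
The new curves are qd = 22 - 4P (demand) and qs = 7P - 10 (supply).
Setting them equal: 22 - 4P = 7P - 10 → 32 = 11P, so P = 32/11 ≈ 2.9091 and q = 114/11 ≈ 10.3636.
Expenditure moves from 4×6 = 24 to 2.9091×10.3636 = 30.1488; change = +6.15.

+6.15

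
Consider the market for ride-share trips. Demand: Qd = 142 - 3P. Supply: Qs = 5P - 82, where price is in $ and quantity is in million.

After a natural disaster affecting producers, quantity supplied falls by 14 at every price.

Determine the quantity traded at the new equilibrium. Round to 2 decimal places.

52.75

Original equilibrium: 142 - 3P = 5P - 82 gives 224 = 8P, so P = 28 and Q = 58.
With the change applied: demand Qd = 142 - 3P, supply Qs = 5P - 96.
Clearing the new market: 142 - 3P = 5P - 96, so P = 29.75 and Q = 52.75.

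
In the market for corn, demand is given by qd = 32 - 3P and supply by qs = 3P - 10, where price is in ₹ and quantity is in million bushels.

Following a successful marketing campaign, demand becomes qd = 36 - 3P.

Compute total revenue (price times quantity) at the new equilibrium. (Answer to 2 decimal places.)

Solve the original market: 32 - 3P = 3P - 10, hence P = 7 and q = 11.
The new curves are qd = 36 - 3P (demand) and qs = 3P - 10 (supply).
Equate the new curves: 36 - 3P = 3P - 10, giving 46 = 6P, P = 23/3 ≈ 7.6667, q = 13.
New expenditure = 7.6667 × 13 = 99.67.

99.67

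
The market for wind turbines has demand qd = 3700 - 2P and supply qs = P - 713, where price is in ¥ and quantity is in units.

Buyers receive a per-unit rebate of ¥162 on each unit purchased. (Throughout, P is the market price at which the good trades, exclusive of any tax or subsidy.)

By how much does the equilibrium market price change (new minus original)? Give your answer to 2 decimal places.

Original equilibrium: 3700 - 2P = P - 713 gives 4413 = 3P, so P = 1471 and q = 758.
Since buyers' out-of-pocket price is the market price minus the rebate, the effective demand curve becomes qd = 4024 - 2P.
New equilibrium: 4024 - 2P = P - 713 ⇒ 4737 = 3P ⇒ P = 1579, q = 866.
ΔP = 1579 − 1471 = +108.00.

+108.00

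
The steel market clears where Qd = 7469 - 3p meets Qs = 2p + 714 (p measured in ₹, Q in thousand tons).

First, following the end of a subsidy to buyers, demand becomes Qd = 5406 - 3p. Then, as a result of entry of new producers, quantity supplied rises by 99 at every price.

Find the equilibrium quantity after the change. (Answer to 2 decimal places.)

2650.20

Initially, 7469 - 3p = 2p + 714, so 6755 = 5p and p = 1351, Q = 3416.
The new curves are Qd = 5406 - 3p (demand) and Qs = 2p + 813 (supply).
New equilibrium: 5406 - 3p = 2p + 813 ⇒ 4593 = 5p ⇒ p = 918.6, Q = 2650.2.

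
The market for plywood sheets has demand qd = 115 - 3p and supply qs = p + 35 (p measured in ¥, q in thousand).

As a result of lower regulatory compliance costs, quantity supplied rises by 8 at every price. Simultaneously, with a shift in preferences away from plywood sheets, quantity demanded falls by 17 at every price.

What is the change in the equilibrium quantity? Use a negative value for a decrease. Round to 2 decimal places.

+1.75

Solve the original market: 115 - 3p = p + 35, hence p = 20 and q = 55.
The new curves are qd = 98 - 3p (demand) and qs = p + 43 (supply).
Equate the new curves: 98 - 3p = p + 43, giving 55 = 4p, p = 13.75, q = 56.75.
Δq = 56.75 − 55 = +1.75.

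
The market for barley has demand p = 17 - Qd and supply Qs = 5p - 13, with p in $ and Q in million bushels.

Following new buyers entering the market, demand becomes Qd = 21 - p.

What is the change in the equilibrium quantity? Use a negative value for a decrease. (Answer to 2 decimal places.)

+3.33

Initially, 17 - p = 5p - 13, so 30 = 6p and p = 5, Q = 12.
The shock moves the curves to Qd = 21 - p and Qs = 5p - 13.
Setting them equal: 21 - p = 5p - 13 → 34 = 6p, so p = 17/3 ≈ 5.6667 and Q = 46/3 ≈ 15.3333.
ΔQ = 15.3333 − 12 = +3.33.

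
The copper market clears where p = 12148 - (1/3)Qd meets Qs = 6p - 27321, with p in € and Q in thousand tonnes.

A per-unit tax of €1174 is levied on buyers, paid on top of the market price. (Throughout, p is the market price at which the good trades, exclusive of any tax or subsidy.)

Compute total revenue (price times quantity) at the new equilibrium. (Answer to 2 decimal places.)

Original equilibrium: 36444 - 3p = 6p - 27321 gives 63765 = 9p, so p = 7085 and Q = 15189.
Since buyers pay the price plus the tax, the effective demand curve becomes Qd = 32922 - 3p.
Clearing the new market: 32922 - 3p = 6p - 27321, so p = 20081/3 ≈ 6693.6667 and Q = 12841.
New expenditure = 6693.6667 × 12841 = 85953373.67.

85953373.67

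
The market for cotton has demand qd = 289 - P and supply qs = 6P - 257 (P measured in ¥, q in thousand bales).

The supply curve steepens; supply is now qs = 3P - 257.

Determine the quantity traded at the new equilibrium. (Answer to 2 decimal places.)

152.50

Original equilibrium: 289 - P = 6P - 257 gives 546 = 7P, so P = 78 and q = 211.
The new curves are qd = 289 - P (demand) and qs = 3P - 257 (supply).
Clearing the new market: 289 - P = 3P - 257, so P = 136.5 and q = 152.5.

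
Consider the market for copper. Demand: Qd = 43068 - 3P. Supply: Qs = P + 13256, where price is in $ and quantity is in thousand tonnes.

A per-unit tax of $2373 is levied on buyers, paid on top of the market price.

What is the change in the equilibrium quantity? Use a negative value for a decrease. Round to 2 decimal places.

-1779.75

Solve the original market: 43068 - 3P = P + 13256, hence P = 7453 and Q = 20709.
Since buyers pay the price plus the tax, the effective demand curve becomes Qd = 35949 - 3P.
Clearing the new market: 35949 - 3P = P + 13256, so P = 5673.25 and Q = 18929.25.
ΔQ = 18929.25 − 20709 = -1779.75.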